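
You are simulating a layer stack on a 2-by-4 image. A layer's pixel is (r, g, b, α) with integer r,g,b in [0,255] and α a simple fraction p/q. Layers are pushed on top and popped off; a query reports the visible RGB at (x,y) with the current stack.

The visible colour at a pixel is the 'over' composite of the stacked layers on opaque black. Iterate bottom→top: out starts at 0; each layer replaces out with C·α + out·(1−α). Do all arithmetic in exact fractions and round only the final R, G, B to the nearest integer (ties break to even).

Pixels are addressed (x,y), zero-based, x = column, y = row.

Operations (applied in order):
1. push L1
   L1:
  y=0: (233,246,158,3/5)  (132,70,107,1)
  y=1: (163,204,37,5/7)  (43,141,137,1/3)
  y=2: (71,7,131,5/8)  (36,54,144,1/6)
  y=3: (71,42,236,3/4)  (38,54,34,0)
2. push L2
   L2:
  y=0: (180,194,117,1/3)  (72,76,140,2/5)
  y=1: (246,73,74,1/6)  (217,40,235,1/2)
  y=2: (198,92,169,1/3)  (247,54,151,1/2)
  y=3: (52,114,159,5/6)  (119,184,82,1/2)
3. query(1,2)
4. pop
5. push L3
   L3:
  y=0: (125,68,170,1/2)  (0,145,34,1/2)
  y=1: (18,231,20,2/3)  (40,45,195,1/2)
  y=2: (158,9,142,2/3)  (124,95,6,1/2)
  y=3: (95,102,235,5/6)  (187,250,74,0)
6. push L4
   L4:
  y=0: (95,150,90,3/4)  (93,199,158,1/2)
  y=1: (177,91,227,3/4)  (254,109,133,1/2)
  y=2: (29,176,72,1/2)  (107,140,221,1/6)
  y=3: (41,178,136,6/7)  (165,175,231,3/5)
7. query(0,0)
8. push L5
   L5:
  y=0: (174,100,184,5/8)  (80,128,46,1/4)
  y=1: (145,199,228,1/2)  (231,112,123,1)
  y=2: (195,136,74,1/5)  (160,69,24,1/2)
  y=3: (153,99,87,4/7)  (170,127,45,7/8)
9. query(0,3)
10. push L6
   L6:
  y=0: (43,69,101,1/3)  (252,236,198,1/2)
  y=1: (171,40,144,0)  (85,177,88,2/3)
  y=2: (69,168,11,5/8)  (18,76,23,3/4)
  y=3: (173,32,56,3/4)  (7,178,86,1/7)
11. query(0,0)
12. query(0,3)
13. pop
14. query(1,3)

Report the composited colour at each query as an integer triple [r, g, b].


query (1,2) [L1,L2] — begin 0,0,0
L1 α=1/6: [6, 9, 24]
L2 α=1/2: [253/2, 63/2, 175/2]
→ [126, 32, 88]

at x=0,y=0 over L1,L3,L4:
L1 α=3/5: [699/5, 738/5, 474/5]
L3 α=1/2: [662/5, 539/5, 662/5]
L4 α=3/4: [2087/20, 2789/20, 503/5]
→ [104, 139, 101]

at x=0,y=3 over L1,L3,L4,L5:
+L1 (α=3/4) → [213/4, 63/2, 177]
+L3 (α=5/6) → [2113/24, 361/4, 676/3]
+L4 (α=6/7) → [8017/168, 4633/28, 3124/21]
+L5 (α=4/7) → [42289/392, 24987/196, 5560/49]
rounded: [108, 127, 113]

(0,0) stack=L1,L3,L4,L5,L6; from [0,0,0]:
after L1 α=3/5: [699/5, 738/5, 474/5]
after L3 α=1/2: [662/5, 539/5, 662/5]
after L4 α=3/4: [2087/20, 2789/20, 503/5]
after L5 α=5/8: [23661/160, 18367/160, 6109/40]
after L6 α=1/3: [27101/240, 23887/240, 8129/60]
→ [113, 100, 135]

at x=0,y=3 over L1,L3,L4,L5,L6:
L1 α=3/4: [213/4, 63/2, 177]
L3 α=5/6: [2113/24, 361/4, 676/3]
L4 α=6/7: [8017/168, 4633/28, 3124/21]
L5 α=4/7: [42289/392, 24987/196, 5560/49]
L6 α=3/4: [245737/1568, 43803/784, 3448/49]
rounded: [157, 56, 70]

(1,3) stack=L1,L3,L4,L5; from [0,0,0]:
after L1 α=0: [0, 0, 0]
after L3 α=0: [0, 0, 0]
after L4 α=3/5: [99, 105, 693/5]
after L5 α=7/8: [1289/8, 497/4, 567/10]
→ [161, 124, 57]


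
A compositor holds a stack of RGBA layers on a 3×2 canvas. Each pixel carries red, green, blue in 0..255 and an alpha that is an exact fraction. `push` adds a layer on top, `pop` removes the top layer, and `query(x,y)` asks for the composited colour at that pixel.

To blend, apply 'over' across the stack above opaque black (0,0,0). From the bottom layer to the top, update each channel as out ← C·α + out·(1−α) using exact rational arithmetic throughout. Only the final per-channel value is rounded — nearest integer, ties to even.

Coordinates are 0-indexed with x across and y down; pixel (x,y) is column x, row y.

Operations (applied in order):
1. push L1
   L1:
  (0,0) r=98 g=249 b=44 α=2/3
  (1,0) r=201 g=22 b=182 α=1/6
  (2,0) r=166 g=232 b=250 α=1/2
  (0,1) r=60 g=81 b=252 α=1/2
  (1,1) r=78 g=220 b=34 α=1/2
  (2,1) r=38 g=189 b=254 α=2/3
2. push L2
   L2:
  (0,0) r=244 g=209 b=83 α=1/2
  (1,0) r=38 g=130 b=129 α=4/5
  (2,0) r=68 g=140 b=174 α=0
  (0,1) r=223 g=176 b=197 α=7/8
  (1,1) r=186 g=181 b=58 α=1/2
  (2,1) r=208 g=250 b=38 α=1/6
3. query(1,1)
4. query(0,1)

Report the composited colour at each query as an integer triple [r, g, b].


(1,1) stack=L1,L2; from [0,0,0]:
L1 α=1/2: [39, 110, 17]
L2 α=1/2: [225/2, 291/2, 75/2]
→ [112, 146, 38]

at x=0,y=1 over L1,L2:
L1 α=1/2: [30, 81/2, 126]
L2 α=7/8: [1591/8, 2545/16, 1505/8]
rounded: [199, 159, 188]


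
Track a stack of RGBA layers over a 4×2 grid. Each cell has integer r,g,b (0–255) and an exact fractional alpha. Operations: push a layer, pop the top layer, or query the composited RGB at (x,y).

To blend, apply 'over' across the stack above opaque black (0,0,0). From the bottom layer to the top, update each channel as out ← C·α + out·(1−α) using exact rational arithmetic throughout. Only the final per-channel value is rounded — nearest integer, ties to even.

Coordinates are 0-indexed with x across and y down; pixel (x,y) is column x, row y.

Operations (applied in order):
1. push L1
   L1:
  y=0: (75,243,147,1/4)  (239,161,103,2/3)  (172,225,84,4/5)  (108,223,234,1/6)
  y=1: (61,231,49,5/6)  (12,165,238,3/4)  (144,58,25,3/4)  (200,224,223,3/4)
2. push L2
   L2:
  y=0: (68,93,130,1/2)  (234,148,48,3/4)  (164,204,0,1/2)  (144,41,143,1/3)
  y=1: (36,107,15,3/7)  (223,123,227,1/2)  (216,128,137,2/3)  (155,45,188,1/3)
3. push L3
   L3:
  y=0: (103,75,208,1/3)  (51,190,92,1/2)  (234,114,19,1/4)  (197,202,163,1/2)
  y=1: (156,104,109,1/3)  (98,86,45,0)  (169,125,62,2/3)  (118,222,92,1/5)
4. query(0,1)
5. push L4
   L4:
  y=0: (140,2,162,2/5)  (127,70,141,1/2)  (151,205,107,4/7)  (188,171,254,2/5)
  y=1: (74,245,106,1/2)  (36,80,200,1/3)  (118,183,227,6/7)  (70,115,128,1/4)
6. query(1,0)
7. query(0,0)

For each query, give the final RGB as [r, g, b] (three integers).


(0,1) stack=L1,L2,L3; from [0,0,0]:
+L1 (α=5/6) → [305/6, 385/2, 245/6]
+L2 (α=3/7) → [934/21, 1091/7, 625/21]
+L3 (α=1/3) → [5144/63, 970/7, 3539/63]
= [82, 139, 56]

(1,0) stack=L1,L2,L3,L4; from [0,0,0]:
L1 α=2/3: [478/3, 322/3, 206/3]
L2 α=3/4: [646/3, 827/6, 319/6]
L3 α=1/2: [799/6, 1967/12, 871/12]
L4 α=1/2: [1561/12, 2807/24, 2563/24]
rounded: [130, 117, 107]

query (0,0) [L1,L2,L3,L4] — begin 0,0,0
L1 α=1/4: [75/4, 243/4, 147/4]
L2 α=1/2: [347/8, 615/8, 667/8]
L3 α=1/3: [253/4, 305/4, 1499/12]
L4 α=2/5: [1879/20, 931/20, 559/4]
rounded: [94, 47, 140]


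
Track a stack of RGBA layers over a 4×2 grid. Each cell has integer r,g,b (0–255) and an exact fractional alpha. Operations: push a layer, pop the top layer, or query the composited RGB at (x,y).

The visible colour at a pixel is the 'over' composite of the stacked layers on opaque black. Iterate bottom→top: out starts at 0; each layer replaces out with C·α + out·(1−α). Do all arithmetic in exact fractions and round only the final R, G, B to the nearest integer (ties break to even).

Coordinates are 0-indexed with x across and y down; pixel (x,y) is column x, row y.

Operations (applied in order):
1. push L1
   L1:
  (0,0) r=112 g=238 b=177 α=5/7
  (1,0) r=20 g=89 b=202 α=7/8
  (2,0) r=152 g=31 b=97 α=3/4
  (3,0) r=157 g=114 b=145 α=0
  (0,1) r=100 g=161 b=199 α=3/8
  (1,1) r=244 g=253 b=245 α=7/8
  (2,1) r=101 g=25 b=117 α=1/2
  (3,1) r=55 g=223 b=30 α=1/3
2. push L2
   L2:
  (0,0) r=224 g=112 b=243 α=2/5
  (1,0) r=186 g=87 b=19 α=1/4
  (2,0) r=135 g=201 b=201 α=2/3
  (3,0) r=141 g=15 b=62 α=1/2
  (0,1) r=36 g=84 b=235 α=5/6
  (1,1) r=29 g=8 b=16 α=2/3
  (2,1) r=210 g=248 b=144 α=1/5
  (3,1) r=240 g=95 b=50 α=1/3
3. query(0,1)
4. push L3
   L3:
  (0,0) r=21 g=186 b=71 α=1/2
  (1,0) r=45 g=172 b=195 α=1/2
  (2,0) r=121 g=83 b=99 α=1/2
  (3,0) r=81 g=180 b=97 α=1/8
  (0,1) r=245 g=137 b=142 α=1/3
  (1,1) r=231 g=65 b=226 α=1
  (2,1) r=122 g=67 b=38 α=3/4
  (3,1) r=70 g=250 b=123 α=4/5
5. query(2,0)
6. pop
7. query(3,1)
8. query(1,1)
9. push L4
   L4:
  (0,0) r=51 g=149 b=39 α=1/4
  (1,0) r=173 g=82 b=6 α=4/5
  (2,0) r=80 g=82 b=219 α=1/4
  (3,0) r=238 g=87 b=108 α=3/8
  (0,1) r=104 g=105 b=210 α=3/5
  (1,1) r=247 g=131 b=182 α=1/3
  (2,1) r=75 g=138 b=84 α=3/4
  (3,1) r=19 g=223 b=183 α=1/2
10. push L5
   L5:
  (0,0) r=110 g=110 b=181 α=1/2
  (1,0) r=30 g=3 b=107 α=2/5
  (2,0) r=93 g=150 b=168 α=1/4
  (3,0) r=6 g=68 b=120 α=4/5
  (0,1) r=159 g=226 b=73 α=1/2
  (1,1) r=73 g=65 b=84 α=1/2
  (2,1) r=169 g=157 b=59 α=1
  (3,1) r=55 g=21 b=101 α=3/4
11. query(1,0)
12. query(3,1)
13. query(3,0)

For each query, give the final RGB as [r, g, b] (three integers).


query (0,1) [L1,L2] — begin 0,0,0
+L1 (α=3/8) → [75/2, 483/8, 597/8]
+L2 (α=5/6) → [145/4, 1281/16, 9997/48]
= [36, 80, 208]

at x=2,y=0 over L1,L2,L3:
after L1 α=3/4: [114, 93/4, 291/4]
after L2 α=2/3: [128, 567/4, 633/4]
after L3 α=1/2: [249/2, 899/8, 1029/8]
→ [124, 112, 129]

at x=3,y=1 over L1,L2:
after L1 α=1/3: [55/3, 223/3, 10]
after L2 α=1/3: [830/9, 731/9, 70/3]
rounded: [92, 81, 23]

at x=1,y=1 over L1,L2:
L1 α=7/8: [427/2, 1771/8, 1715/8]
L2 α=2/3: [181/2, 633/8, 657/8]
→ [90, 79, 82]

(1,0) stack=L1,L2,L4,L5; from [0,0,0]:
L1 α=7/8: [35/2, 623/8, 707/4]
L2 α=1/4: [477/8, 2565/32, 2197/16]
L4 α=4/5: [6013/40, 13061/160, 2581/80]
L5 α=2/5: [20439/200, 40143/800, 24863/400]
rounded: [102, 50, 62]

at x=3,y=1 over L1,L2,L4,L5:
after L1 α=1/3: [55/3, 223/3, 10]
after L2 α=1/3: [830/9, 731/9, 70/3]
after L4 α=1/2: [1001/18, 1369/9, 619/6]
after L5 α=3/4: [3971/72, 484/9, 2437/24]
= [55, 54, 102]

query (3,0) [L1,L2,L4,L5] — begin 0,0,0
after L1 α=0: [0, 0, 0]
after L2 α=1/2: [141/2, 15/2, 31]
after L4 α=3/8: [2133/16, 597/16, 479/8]
after L5 α=4/5: [2517/80, 4949/80, 4319/40]
= [31, 62, 108]


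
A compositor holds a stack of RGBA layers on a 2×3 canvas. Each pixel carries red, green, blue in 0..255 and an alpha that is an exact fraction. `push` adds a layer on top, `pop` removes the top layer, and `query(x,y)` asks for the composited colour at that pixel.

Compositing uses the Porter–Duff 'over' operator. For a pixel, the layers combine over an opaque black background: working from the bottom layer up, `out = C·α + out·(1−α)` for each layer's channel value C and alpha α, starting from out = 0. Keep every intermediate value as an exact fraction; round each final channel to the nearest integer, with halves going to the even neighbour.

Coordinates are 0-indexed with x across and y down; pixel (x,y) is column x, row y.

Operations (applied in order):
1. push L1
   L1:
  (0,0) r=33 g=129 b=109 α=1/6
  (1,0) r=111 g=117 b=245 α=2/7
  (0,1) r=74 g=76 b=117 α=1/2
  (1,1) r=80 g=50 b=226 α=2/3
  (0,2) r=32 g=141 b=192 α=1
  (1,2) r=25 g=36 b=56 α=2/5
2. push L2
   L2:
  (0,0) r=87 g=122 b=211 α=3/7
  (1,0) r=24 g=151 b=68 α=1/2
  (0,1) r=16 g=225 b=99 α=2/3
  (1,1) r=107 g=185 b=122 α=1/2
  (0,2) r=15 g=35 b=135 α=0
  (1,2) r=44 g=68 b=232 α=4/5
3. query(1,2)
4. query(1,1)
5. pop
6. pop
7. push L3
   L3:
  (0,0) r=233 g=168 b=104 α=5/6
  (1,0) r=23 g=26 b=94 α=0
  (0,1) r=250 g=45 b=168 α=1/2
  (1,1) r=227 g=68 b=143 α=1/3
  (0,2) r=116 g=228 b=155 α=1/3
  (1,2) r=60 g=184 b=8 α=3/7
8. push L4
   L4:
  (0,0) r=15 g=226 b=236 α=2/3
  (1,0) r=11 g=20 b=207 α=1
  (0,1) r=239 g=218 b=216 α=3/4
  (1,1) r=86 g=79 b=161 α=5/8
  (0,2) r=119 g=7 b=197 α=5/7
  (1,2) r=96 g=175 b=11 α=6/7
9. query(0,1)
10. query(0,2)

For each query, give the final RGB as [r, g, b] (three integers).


query (1,2) [L1,L2] — begin 0,0,0
after L1 α=2/5: [10, 72/5, 112/5]
after L2 α=4/5: [186/5, 1432/25, 4752/25]
rounded: [37, 57, 190]

query (1,1) [L1,L2] — begin 0,0,0
+L1 (α=2/3) → [160/3, 100/3, 452/3]
+L2 (α=1/2) → [481/6, 655/6, 409/3]
= [80, 109, 136]

(0,1) stack=L3,L4; from [0,0,0]:
+L3 (α=1/2) → [125, 45/2, 84]
+L4 (α=3/4) → [421/2, 1353/8, 183]
→ [210, 169, 183]

(0,2) stack=L3,L4; from [0,0,0]:
+L3 (α=1/3) → [116/3, 76, 155/3]
+L4 (α=5/7) → [2017/21, 187/7, 3265/21]
= [96, 27, 155]


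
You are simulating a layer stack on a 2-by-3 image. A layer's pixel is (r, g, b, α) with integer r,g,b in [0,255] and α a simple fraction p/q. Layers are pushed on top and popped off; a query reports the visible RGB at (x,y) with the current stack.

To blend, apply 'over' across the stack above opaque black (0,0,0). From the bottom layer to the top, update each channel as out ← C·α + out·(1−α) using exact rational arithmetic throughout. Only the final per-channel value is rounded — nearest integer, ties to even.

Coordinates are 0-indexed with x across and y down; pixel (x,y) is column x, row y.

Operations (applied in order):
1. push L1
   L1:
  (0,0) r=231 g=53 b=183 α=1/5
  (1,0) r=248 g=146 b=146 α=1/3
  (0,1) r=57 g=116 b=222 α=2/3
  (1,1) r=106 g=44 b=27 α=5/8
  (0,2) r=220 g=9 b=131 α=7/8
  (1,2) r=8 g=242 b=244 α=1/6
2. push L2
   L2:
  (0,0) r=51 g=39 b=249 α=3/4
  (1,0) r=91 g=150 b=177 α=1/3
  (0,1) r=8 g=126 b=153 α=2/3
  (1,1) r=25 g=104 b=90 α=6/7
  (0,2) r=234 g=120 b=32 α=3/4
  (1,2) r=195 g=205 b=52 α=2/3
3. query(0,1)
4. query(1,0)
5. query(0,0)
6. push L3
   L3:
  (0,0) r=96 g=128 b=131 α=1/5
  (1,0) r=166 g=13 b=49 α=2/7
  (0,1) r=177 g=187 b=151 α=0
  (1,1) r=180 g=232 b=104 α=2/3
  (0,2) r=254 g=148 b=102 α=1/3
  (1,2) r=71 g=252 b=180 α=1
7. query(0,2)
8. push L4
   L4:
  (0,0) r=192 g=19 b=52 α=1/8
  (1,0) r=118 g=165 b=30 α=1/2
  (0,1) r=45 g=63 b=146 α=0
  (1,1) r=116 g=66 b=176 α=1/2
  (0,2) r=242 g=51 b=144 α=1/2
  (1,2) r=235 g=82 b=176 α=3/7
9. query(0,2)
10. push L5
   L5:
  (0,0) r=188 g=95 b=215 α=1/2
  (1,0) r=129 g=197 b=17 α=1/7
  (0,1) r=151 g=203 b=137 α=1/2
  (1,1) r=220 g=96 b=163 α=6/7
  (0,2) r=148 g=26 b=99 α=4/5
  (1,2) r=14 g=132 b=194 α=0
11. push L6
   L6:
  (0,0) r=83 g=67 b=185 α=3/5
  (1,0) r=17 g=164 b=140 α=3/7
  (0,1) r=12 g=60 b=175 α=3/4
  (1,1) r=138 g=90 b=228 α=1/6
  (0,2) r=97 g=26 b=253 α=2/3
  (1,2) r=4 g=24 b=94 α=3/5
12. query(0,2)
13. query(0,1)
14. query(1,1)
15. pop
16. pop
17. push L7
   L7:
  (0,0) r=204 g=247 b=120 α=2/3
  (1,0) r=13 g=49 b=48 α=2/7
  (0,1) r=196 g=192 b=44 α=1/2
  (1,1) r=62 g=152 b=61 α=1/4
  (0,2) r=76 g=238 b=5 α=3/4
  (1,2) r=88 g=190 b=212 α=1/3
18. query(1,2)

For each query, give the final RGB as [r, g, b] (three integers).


at x=0,y=1 over L1,L2:
after L1 α=2/3: [38, 232/3, 148]
after L2 α=2/3: [18, 988/9, 454/3]
= [18, 110, 151]

at x=1,y=0 over L1,L2:
after L1 α=1/3: [248/3, 146/3, 146/3]
after L2 α=1/3: [769/9, 742/9, 823/9]
= [85, 82, 91]

query (0,0) [L1,L2] — begin 0,0,0
after L1 α=1/5: [231/5, 53/5, 183/5]
after L2 α=3/4: [249/5, 319/10, 1959/10]
→ [50, 32, 196]

at x=0,y=2 over L1,L2,L3:
+L1 (α=7/8) → [385/2, 63/8, 917/8]
+L2 (α=3/4) → [1789/8, 2943/32, 1685/32]
+L3 (α=1/3) → [935/4, 5311/48, 3317/48]
rounded: [234, 111, 69]

(0,2) stack=L1,L2,L3,L4; from [0,0,0]:
after L1 α=7/8: [385/2, 63/8, 917/8]
after L2 α=3/4: [1789/8, 2943/32, 1685/32]
after L3 α=1/3: [935/4, 5311/48, 3317/48]
after L4 α=1/2: [1903/8, 7759/96, 10229/96]
→ [238, 81, 107]

(0,2) stack=L1,L2,L3,L4,L5,L6; from [0,0,0]:
after L1 α=7/8: [385/2, 63/8, 917/8]
after L2 α=3/4: [1789/8, 2943/32, 1685/32]
after L3 α=1/3: [935/4, 5311/48, 3317/48]
after L4 α=1/2: [1903/8, 7759/96, 10229/96]
after L5 α=4/5: [6639/40, 17743/480, 9649/96]
after L6 α=2/3: [14399/120, 42703/1440, 58225/288]
→ [120, 30, 202]

at x=0,y=1 over L1,L2,L3,L4,L5,L6:
after L1 α=2/3: [38, 232/3, 148]
after L2 α=2/3: [18, 988/9, 454/3]
after L3 α=0: [18, 988/9, 454/3]
after L4 α=0: [18, 988/9, 454/3]
after L5 α=1/2: [169/2, 2815/18, 865/6]
after L6 α=3/4: [241/8, 6055/72, 4015/24]
= [30, 84, 167]

query (1,1) [L1,L2,L3,L4,L5,L6] — begin 0,0,0
L1 α=5/8: [265/4, 55/2, 135/8]
L2 α=6/7: [865/28, 1303/14, 4455/56]
L3 α=2/3: [10945/84, 7799/42, 16103/168]
L4 α=1/2: [20689/168, 10571/84, 45671/336]
L5 α=6/7: [242449/1176, 58955/588, 374279/2352]
L6 α=1/6: [1374533/7056, 347695/3528, 2407651/14112]
= [195, 99, 171]

at x=1,y=2 over L1,L2,L3,L4,L7:
after L1 α=1/6: [4/3, 121/3, 122/3]
after L2 α=2/3: [1174/9, 1351/9, 434/9]
after L3 α=1: [71, 252, 180]
after L4 α=3/7: [989/7, 1254/7, 1248/7]
after L7 α=1/3: [2594/21, 3838/21, 3980/21]
→ [124, 183, 190]


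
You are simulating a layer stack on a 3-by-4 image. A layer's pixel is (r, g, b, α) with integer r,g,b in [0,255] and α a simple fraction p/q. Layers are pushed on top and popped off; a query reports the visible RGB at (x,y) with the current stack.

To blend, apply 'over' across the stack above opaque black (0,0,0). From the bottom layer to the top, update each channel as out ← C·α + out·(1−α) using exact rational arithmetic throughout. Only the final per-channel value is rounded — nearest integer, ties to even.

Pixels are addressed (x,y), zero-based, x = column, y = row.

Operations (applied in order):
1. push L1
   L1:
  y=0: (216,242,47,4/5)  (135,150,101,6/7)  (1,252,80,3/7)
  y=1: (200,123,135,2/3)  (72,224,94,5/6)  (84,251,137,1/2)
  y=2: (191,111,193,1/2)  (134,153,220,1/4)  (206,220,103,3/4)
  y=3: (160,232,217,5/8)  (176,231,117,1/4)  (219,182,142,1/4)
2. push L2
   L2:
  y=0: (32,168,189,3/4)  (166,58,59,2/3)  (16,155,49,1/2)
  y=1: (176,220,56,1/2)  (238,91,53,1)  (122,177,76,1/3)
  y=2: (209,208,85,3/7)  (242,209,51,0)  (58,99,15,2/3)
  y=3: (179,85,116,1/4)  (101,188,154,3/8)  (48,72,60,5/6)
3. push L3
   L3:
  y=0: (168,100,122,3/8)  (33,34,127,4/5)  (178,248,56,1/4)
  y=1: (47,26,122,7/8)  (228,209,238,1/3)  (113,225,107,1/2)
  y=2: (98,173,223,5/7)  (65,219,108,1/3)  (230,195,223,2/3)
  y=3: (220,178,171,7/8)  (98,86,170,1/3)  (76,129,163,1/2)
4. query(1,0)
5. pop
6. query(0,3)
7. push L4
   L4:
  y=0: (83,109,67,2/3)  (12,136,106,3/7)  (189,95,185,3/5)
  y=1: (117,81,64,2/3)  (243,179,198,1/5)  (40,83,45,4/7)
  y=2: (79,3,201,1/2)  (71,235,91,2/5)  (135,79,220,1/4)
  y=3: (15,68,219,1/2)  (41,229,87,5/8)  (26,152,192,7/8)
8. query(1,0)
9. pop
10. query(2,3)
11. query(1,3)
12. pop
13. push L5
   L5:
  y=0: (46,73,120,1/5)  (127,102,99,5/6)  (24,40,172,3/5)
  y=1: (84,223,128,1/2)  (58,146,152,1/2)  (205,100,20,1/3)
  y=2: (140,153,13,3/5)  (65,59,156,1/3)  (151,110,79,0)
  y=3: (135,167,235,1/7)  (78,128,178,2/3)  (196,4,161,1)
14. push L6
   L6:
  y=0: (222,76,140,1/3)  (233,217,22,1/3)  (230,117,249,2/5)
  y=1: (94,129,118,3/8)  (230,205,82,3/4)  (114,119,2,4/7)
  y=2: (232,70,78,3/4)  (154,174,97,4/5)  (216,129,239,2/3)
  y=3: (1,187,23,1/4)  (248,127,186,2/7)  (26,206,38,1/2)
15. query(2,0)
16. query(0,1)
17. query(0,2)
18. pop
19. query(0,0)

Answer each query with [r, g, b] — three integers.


(1,0) stack=L1,L2,L3; from [0,0,0]:
+L1 (α=6/7) → [810/7, 900/7, 606/7]
+L2 (α=2/3) → [3134/21, 1712/21, 1432/21]
+L3 (α=4/5) → [5906/105, 4568/105, 2420/21]
rounded: [56, 44, 115]

(0,3) stack=L1,L2; from [0,0,0]:
after L1 α=5/8: [100, 145, 1085/8]
after L2 α=1/4: [479/4, 130, 4183/32]
rounded: [120, 130, 131]

at x=1,y=0 over L1,L2,L4:
+L1 (α=6/7) → [810/7, 900/7, 606/7]
+L2 (α=2/3) → [3134/21, 1712/21, 1432/21]
+L4 (α=3/7) → [13292/147, 15416/147, 12406/147]
= [90, 105, 84]

query (2,3) [L1,L2] — begin 0,0,0
+L1 (α=1/4) → [219/4, 91/2, 71/2]
+L2 (α=5/6) → [393/8, 811/12, 671/12]
→ [49, 68, 56]

(1,3) stack=L1,L2; from [0,0,0]:
+L1 (α=1/4) → [44, 231/4, 117/4]
+L2 (α=3/8) → [523/8, 3411/32, 2433/32]
→ [65, 107, 76]

at x=2,y=0 over L1,L5,L6:
after L1 α=3/7: [3/7, 108, 240/7]
after L5 α=3/5: [102/7, 336/5, 4092/35]
after L6 α=2/5: [3526/35, 2178/25, 29706/175]
rounded: [101, 87, 170]

query (0,1) [L1,L5,L6] — begin 0,0,0
+L1 (α=2/3) → [400/3, 82, 90]
+L5 (α=1/2) → [326/3, 305/2, 109]
+L6 (α=3/8) → [619/6, 2299/16, 899/8]
= [103, 144, 112]

(0,2) stack=L1,L5,L6; from [0,0,0]:
+L1 (α=1/2) → [191/2, 111/2, 193/2]
+L5 (α=3/5) → [611/5, 114, 232/5]
+L6 (α=3/4) → [4091/20, 81, 701/10]
= [205, 81, 70]

query (0,0) [L1,L5] — begin 0,0,0
after L1 α=4/5: [864/5, 968/5, 188/5]
after L5 α=1/5: [3686/25, 4237/25, 1352/25]
= [147, 169, 54]


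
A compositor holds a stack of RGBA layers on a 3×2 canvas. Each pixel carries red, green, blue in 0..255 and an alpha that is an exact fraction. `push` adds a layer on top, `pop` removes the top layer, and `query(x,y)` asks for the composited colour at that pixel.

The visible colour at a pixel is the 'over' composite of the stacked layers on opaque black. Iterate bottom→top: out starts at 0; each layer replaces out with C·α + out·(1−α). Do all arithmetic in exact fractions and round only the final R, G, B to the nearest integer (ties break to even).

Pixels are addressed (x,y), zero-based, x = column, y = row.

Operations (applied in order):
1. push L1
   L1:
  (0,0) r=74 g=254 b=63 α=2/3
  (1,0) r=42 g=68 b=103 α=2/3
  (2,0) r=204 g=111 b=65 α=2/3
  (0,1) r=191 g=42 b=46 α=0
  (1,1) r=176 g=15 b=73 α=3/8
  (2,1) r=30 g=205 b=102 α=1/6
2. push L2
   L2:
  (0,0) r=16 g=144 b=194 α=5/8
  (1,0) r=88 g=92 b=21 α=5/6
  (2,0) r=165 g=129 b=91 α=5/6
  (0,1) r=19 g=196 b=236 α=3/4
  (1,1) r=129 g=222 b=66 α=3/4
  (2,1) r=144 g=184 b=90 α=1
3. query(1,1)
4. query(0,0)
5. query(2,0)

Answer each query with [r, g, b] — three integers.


query (1,1) [L1,L2] — begin 0,0,0
after L1 α=3/8: [66, 45/8, 219/8]
after L2 α=3/4: [453/4, 5373/32, 1803/32]
= [113, 168, 56]

query (0,0) [L1,L2] — begin 0,0,0
L1 α=2/3: [148/3, 508/3, 42]
L2 α=5/8: [57/2, 307/2, 137]
= [28, 154, 137]

at x=2,y=0 over L1,L2:
+L1 (α=2/3) → [136, 74, 130/3]
+L2 (α=5/6) → [961/6, 719/6, 1495/18]
= [160, 120, 83]


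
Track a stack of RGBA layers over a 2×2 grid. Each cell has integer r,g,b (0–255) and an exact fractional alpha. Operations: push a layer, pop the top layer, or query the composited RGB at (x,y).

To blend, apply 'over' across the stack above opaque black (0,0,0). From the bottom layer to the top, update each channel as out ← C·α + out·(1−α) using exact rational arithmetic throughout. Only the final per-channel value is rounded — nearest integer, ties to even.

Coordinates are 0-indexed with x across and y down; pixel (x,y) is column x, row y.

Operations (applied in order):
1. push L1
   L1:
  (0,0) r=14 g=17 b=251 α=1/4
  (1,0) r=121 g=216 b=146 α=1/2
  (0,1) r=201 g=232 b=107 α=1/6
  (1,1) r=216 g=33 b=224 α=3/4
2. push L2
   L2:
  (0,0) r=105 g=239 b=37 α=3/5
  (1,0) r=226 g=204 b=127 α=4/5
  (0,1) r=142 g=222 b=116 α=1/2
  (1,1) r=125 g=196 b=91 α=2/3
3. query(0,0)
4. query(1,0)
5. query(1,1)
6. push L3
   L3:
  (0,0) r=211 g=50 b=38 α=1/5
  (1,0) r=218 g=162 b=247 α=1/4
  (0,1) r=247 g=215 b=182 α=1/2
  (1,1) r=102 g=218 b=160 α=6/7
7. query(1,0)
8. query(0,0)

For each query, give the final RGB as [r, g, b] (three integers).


query (0,0) [L1,L2] — begin 0,0,0
after L1 α=1/4: [7/2, 17/4, 251/4]
after L2 α=3/5: [322/5, 1451/10, 473/10]
rounded: [64, 145, 47]

at x=1,y=0 over L1,L2:
after L1 α=1/2: [121/2, 108, 73]
after L2 α=4/5: [1929/10, 924/5, 581/5]
rounded: [193, 185, 116]

query (1,1) [L1,L2] — begin 0,0,0
L1 α=3/4: [162, 99/4, 168]
L2 α=2/3: [412/3, 1667/12, 350/3]
rounded: [137, 139, 117]

(1,0) stack=L1,L2,L3; from [0,0,0]:
after L1 α=1/2: [121/2, 108, 73]
after L2 α=4/5: [1929/10, 924/5, 581/5]
after L3 α=1/4: [7967/40, 1791/10, 1489/10]
→ [199, 179, 149]

(0,0) stack=L1,L2,L3; from [0,0,0]:
after L1 α=1/4: [7/2, 17/4, 251/4]
after L2 α=3/5: [322/5, 1451/10, 473/10]
after L3 α=1/5: [2343/25, 3152/25, 1136/25]
rounded: [94, 126, 45]


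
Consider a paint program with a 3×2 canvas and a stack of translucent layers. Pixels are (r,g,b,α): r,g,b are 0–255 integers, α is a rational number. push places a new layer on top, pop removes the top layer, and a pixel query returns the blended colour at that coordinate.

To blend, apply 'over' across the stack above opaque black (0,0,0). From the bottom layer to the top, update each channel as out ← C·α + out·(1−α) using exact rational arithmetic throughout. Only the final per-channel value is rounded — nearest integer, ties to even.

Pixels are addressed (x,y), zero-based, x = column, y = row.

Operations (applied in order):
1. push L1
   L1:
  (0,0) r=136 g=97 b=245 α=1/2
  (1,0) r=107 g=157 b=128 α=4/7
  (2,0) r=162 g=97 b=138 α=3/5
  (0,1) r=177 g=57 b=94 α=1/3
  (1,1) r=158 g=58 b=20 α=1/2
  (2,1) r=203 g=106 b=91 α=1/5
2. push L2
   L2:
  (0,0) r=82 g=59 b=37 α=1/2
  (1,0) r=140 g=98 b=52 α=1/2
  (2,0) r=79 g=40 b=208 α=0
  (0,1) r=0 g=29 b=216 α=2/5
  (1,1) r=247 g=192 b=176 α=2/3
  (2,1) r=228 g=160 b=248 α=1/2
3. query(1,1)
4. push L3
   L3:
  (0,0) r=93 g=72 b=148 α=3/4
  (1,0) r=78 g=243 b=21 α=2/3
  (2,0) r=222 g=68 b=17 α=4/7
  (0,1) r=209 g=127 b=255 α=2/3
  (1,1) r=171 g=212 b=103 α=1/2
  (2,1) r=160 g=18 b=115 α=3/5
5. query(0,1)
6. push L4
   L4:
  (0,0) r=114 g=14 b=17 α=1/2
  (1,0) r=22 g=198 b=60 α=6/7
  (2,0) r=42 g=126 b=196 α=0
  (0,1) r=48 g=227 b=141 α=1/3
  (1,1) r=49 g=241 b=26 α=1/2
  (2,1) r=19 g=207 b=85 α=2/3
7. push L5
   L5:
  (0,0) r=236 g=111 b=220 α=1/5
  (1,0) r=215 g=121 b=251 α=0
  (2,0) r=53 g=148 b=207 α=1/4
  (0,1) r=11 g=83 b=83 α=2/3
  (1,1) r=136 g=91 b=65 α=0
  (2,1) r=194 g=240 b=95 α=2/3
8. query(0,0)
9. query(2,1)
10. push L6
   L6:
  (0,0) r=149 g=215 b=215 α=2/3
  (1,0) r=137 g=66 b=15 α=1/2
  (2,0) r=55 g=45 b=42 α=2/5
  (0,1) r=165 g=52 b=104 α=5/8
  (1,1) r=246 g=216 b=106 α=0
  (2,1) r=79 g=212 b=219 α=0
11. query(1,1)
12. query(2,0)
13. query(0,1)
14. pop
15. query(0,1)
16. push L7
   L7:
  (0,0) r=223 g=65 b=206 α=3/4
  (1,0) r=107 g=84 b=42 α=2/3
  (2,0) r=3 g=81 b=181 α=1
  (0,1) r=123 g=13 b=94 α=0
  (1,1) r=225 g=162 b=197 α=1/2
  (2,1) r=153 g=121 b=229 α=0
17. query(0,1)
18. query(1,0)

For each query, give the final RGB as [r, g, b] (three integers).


at x=1,y=1 over L1,L2:
L1 α=1/2: [79, 29, 10]
L2 α=2/3: [191, 413/3, 362/3]
= [191, 138, 121]

query (0,1) [L1,L2,L3] — begin 0,0,0
+L1 (α=1/3) → [59, 19, 94/3]
+L2 (α=2/5) → [177/5, 23, 526/5]
+L3 (α=2/3) → [2267/15, 277/3, 3076/15]
→ [151, 92, 205]

at x=0,y=0 over L1,L2,L3,L4,L5:
after L1 α=1/2: [68, 97/2, 245/2]
after L2 α=1/2: [75, 215/4, 319/4]
after L3 α=3/4: [177/2, 1079/16, 2095/16]
after L4 α=1/2: [405/4, 1303/32, 2367/32]
after L5 α=1/5: [641/5, 2191/40, 4127/40]
= [128, 55, 103]

(2,1) stack=L1,L2,L3,L4,L5; from [0,0,0]:
after L1 α=1/5: [203/5, 106/5, 91/5]
after L2 α=1/2: [1343/10, 453/5, 1331/10]
after L3 α=3/5: [3743/25, 1176/25, 3056/25]
after L4 α=2/3: [4693/75, 3842/25, 7306/75]
after L5 α=2/3: [33793/225, 15842/75, 21556/225]
→ [150, 211, 96]

query (1,1) [L1,L2,L3,L4,L5,L6] — begin 0,0,0
L1 α=1/2: [79, 29, 10]
L2 α=2/3: [191, 413/3, 362/3]
L3 α=1/2: [181, 1049/6, 671/6]
L4 α=1/2: [115, 2495/12, 827/12]
L5 α=0: [115, 2495/12, 827/12]
L6 α=0: [115, 2495/12, 827/12]
→ [115, 208, 69]

at x=2,y=0 over L1,L2,L3,L4,L5,L6:
L1 α=3/5: [486/5, 291/5, 414/5]
L2 α=0: [486/5, 291/5, 414/5]
L3 α=4/7: [5898/35, 319/5, 226/5]
L4 α=0: [5898/35, 319/5, 226/5]
L5 α=1/4: [19549/140, 1697/20, 1713/20]
L6 α=2/5: [74047/700, 6891/100, 6819/100]
rounded: [106, 69, 68]

at x=0,y=1 over L1,L2,L3,L4,L5,L6:
after L1 α=1/3: [59, 19, 94/3]
after L2 α=2/5: [177/5, 23, 526/5]
after L3 α=2/3: [2267/15, 277/3, 3076/15]
after L4 α=1/3: [5254/45, 1235/9, 8267/45]
after L5 α=2/3: [6244/135, 2729/27, 15737/135]
after L6 α=5/8: [43369/360, 5069/72, 39137/360]
rounded: [120, 70, 109]

query (0,1) [L1,L2,L3,L4,L5] — begin 0,0,0
+L1 (α=1/3) → [59, 19, 94/3]
+L2 (α=2/5) → [177/5, 23, 526/5]
+L3 (α=2/3) → [2267/15, 277/3, 3076/15]
+L4 (α=1/3) → [5254/45, 1235/9, 8267/45]
+L5 (α=2/3) → [6244/135, 2729/27, 15737/135]
→ [46, 101, 117]

query (0,1) [L1,L2,L3,L4,L5,L7] — begin 0,0,0
+L1 (α=1/3) → [59, 19, 94/3]
+L2 (α=2/5) → [177/5, 23, 526/5]
+L3 (α=2/3) → [2267/15, 277/3, 3076/15]
+L4 (α=1/3) → [5254/45, 1235/9, 8267/45]
+L5 (α=2/3) → [6244/135, 2729/27, 15737/135]
+L7 (α=0) → [6244/135, 2729/27, 15737/135]
rounded: [46, 101, 117]

(1,0) stack=L1,L2,L3,L4,L5,L7; from [0,0,0]:
L1 α=4/7: [428/7, 628/7, 512/7]
L2 α=1/2: [704/7, 657/7, 438/7]
L3 α=2/3: [1796/21, 1353/7, 244/7]
L4 α=6/7: [4568/147, 9669/49, 2764/49]
L5 α=0: [4568/147, 9669/49, 2764/49]
L7 α=2/3: [36026/441, 5967/49, 6880/147]
rounded: [82, 122, 47]


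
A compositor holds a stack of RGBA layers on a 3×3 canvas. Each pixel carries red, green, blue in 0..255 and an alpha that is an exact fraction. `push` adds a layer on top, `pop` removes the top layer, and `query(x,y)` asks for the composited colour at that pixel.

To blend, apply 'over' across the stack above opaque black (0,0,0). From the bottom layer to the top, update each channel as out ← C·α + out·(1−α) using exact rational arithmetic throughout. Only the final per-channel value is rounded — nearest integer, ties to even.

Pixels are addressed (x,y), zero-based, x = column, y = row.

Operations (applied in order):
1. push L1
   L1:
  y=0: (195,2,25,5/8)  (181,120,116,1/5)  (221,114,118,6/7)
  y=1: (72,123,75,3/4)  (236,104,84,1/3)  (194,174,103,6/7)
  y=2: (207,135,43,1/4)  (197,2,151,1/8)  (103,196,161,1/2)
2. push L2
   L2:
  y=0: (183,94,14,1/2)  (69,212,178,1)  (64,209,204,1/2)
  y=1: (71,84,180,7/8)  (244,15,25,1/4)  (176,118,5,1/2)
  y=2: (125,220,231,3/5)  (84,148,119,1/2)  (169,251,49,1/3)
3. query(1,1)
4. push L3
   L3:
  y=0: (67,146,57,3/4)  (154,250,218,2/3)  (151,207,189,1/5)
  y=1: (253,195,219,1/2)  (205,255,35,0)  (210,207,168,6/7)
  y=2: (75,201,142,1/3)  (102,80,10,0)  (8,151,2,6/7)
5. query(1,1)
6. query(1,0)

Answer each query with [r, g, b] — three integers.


(1,1) stack=L1,L2; from [0,0,0]:
L1 α=1/3: [236/3, 104/3, 28]
L2 α=1/4: [120, 119/4, 109/4]
rounded: [120, 30, 27]

query (1,1) [L1,L2,L3] — begin 0,0,0
L1 α=1/3: [236/3, 104/3, 28]
L2 α=1/4: [120, 119/4, 109/4]
L3 α=0: [120, 119/4, 109/4]
rounded: [120, 30, 27]

query (1,0) [L1,L2,L3] — begin 0,0,0
L1 α=1/5: [181/5, 24, 116/5]
L2 α=1: [69, 212, 178]
L3 α=2/3: [377/3, 712/3, 614/3]
→ [126, 237, 205]


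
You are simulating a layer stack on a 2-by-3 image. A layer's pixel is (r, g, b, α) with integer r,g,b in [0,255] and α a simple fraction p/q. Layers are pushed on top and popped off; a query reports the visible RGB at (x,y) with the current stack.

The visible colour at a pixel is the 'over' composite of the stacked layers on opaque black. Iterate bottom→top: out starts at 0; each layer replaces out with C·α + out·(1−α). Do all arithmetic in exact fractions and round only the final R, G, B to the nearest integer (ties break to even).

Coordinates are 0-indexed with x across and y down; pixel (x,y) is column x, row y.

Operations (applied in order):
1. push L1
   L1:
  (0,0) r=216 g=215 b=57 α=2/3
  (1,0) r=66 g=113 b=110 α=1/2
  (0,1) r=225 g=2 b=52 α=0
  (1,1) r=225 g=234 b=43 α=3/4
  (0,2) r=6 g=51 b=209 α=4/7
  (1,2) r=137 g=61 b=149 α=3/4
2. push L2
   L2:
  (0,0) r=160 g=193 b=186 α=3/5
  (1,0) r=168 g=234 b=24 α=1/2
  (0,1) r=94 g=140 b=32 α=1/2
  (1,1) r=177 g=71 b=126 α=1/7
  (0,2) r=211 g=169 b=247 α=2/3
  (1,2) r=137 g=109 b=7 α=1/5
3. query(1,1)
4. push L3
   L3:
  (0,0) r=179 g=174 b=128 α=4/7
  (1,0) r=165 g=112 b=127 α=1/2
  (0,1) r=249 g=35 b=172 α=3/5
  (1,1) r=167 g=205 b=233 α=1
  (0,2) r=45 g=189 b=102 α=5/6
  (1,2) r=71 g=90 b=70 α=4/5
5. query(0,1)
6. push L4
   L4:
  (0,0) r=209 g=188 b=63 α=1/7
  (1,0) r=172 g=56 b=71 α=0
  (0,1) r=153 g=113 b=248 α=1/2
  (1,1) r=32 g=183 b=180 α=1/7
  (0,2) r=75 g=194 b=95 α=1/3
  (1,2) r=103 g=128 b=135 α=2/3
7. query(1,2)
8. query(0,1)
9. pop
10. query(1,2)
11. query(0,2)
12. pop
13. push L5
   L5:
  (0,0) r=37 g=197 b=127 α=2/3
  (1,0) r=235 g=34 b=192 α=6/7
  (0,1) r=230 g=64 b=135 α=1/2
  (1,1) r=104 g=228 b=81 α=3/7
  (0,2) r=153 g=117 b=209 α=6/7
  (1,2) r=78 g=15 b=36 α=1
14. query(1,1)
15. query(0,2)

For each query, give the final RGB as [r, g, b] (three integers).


query (1,1) [L1,L2] — begin 0,0,0
L1 α=3/4: [675/4, 351/2, 129/4]
L2 α=1/7: [2379/14, 1124/7, 639/14]
rounded: [170, 161, 46]

query (0,1) [L1,L2,L3] — begin 0,0,0
after L1 α=0: [0, 0, 0]
after L2 α=1/2: [47, 70, 16]
after L3 α=3/5: [841/5, 49, 548/5]
= [168, 49, 110]

at x=1,y=2 over L1,L2,L3,L4:
after L1 α=3/4: [411/4, 183/4, 447/4]
after L2 α=1/5: [548/5, 292/5, 454/5]
after L3 α=4/5: [1968/25, 2092/25, 1854/25]
after L4 α=2/3: [7118/75, 8492/75, 2868/25]
→ [95, 113, 115]

query (0,1) [L1,L2,L3,L4] — begin 0,0,0
+L1 (α=0) → [0, 0, 0]
+L2 (α=1/2) → [47, 70, 16]
+L3 (α=3/5) → [841/5, 49, 548/5]
+L4 (α=1/2) → [803/5, 81, 894/5]
→ [161, 81, 179]

query (1,2) [L1,L2,L3] — begin 0,0,0
L1 α=3/4: [411/4, 183/4, 447/4]
L2 α=1/5: [548/5, 292/5, 454/5]
L3 α=4/5: [1968/25, 2092/25, 1854/25]
= [79, 84, 74]

at x=0,y=2 over L1,L2,L3:
+L1 (α=4/7) → [24/7, 204/7, 836/7]
+L2 (α=2/3) → [2978/21, 2570/21, 4294/21]
+L3 (α=5/6) → [7703/126, 22415/126, 7502/63]
= [61, 178, 119]

(1,1) stack=L1,L2,L5; from [0,0,0]:
L1 α=3/4: [675/4, 351/2, 129/4]
L2 α=1/7: [2379/14, 1124/7, 639/14]
L5 α=3/7: [6942/49, 9284/49, 2979/49]
= [142, 189, 61]

query (0,2) [L1,L2,L5] — begin 0,0,0
after L1 α=4/7: [24/7, 204/7, 836/7]
after L2 α=2/3: [2978/21, 2570/21, 4294/21]
after L5 α=6/7: [22256/147, 17312/147, 30628/147]
rounded: [151, 118, 208]


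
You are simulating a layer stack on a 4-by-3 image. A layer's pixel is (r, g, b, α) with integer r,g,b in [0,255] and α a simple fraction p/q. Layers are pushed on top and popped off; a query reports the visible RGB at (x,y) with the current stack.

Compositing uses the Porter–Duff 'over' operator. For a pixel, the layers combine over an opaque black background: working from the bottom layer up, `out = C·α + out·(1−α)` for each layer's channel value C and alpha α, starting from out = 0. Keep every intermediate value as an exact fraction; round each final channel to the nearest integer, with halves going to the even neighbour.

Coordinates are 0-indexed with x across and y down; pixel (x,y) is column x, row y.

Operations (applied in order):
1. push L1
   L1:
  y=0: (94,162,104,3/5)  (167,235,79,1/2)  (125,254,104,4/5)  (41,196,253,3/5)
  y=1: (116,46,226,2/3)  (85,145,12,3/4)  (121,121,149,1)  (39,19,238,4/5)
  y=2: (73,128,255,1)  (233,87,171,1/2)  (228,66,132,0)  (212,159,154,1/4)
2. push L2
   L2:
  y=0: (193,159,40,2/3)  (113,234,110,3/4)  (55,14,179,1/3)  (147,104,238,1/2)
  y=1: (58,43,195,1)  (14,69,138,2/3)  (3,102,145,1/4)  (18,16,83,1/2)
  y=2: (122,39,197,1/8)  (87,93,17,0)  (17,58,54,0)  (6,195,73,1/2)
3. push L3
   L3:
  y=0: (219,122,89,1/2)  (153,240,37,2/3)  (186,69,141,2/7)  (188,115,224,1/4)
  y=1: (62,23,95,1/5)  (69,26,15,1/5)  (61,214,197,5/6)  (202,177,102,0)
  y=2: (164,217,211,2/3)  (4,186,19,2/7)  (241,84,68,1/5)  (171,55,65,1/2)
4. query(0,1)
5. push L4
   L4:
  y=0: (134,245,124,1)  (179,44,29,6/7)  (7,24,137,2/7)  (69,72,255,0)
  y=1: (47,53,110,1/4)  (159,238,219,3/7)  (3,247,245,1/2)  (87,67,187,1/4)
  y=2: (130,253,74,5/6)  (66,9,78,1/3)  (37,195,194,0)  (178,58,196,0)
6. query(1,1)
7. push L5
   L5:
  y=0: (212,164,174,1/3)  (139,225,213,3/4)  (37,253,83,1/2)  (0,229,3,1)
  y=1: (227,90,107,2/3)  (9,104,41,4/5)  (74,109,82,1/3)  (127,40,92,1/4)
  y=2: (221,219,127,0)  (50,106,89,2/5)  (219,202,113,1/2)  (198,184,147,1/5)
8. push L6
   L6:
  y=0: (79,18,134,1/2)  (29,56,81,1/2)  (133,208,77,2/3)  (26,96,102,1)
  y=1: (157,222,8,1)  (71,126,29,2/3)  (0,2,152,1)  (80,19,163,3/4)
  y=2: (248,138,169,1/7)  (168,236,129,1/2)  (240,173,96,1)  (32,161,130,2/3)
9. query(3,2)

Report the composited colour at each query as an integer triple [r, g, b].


query (0,1) [L1,L2,L3] — begin 0,0,0
after L1 α=2/3: [232/3, 92/3, 452/3]
after L2 α=1: [58, 43, 195]
after L3 α=1/5: [294/5, 39, 175]
→ [59, 39, 175]

at x=1,y=1 over L1,L2,L3,L4:
after L1 α=3/4: [255/4, 435/4, 9]
after L2 α=2/3: [367/12, 329/4, 95]
after L3 α=1/5: [574/15, 71, 79]
after L4 α=3/7: [9451/105, 998/7, 139]
→ [90, 143, 139]

at x=3,y=2 over L1,L2,L3,L4,L5,L6:
+L1 (α=1/4) → [53, 159/4, 77/2]
+L2 (α=1/2) → [59/2, 939/8, 223/4]
+L3 (α=1/2) → [401/4, 1379/16, 483/8]
+L4 (α=0) → [401/4, 1379/16, 483/8]
+L5 (α=1/5) → [599/5, 423/4, 777/10]
+L6 (α=2/3) → [919/15, 1711/12, 3377/30]
= [61, 143, 113]


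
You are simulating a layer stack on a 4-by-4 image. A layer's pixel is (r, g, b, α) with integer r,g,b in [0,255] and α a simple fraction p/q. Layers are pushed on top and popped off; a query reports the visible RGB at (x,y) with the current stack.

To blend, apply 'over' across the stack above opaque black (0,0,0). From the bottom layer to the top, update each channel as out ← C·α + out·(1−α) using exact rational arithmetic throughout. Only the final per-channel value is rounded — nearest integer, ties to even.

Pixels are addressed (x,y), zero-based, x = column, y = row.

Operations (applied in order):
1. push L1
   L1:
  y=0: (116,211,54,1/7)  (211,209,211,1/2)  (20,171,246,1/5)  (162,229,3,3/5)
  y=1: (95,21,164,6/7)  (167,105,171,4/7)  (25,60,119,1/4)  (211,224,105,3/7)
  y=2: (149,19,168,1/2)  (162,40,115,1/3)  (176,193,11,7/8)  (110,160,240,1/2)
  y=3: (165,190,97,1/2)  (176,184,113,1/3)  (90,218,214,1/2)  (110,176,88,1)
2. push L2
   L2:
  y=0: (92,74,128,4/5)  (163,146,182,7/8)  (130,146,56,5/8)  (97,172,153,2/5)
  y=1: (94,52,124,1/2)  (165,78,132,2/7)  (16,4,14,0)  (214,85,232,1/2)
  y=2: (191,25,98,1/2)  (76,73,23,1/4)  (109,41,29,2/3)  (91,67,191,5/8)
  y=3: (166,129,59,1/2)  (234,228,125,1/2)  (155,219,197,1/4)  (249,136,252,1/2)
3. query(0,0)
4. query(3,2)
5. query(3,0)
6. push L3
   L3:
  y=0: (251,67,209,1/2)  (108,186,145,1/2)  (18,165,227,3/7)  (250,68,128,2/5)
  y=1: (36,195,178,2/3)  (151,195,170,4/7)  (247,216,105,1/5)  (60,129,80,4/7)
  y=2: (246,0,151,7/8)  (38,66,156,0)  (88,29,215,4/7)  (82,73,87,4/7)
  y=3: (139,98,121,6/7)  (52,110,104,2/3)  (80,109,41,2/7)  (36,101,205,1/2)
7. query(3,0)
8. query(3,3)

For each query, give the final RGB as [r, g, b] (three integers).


at x=0,y=0 over L1,L2:
L1 α=1/7: [116/7, 211/7, 54/7]
L2 α=4/5: [2692/35, 2283/35, 3638/35]
→ [77, 65, 104]

query (3,2) [L1,L2] — begin 0,0,0
after L1 α=1/2: [55, 80, 120]
after L2 α=5/8: [155/2, 575/8, 1315/8]
→ [78, 72, 164]

(3,0) stack=L1,L2; from [0,0,0]:
L1 α=3/5: [486/5, 687/5, 9/5]
L2 α=2/5: [2428/25, 3781/25, 1557/25]
→ [97, 151, 62]

at x=3,y=0 over L1,L2,L3:
+L1 (α=3/5) → [486/5, 687/5, 9/5]
+L2 (α=2/5) → [2428/25, 3781/25, 1557/25]
+L3 (α=2/5) → [19784/125, 14743/125, 11071/125]
= [158, 118, 89]

at x=3,y=3 over L1,L2,L3:
L1 α=1: [110, 176, 88]
L2 α=1/2: [359/2, 156, 170]
L3 α=1/2: [431/4, 257/2, 375/2]
→ [108, 128, 188]


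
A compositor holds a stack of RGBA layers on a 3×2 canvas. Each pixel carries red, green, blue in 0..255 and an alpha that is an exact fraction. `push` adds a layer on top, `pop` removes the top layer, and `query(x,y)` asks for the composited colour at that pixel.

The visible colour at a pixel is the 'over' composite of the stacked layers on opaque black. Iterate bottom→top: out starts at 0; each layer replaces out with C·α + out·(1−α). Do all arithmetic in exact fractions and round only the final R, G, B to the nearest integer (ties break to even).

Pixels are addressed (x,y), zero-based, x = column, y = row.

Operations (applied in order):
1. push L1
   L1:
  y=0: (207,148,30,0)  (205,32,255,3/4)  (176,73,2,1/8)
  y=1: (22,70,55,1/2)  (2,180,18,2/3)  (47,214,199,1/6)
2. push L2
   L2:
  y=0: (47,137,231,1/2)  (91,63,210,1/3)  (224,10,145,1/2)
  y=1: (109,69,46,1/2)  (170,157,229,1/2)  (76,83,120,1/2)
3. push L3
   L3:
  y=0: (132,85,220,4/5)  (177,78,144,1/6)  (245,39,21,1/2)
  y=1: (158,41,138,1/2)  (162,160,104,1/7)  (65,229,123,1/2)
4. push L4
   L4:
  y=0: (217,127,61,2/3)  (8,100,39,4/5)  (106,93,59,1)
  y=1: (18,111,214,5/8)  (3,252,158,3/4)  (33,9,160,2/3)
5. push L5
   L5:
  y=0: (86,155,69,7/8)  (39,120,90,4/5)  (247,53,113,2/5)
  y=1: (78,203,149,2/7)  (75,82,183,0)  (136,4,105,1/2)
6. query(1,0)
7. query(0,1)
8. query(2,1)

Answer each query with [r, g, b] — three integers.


at x=1,y=0 over L1,L2,L3,L4,L5:
after L1 α=3/4: [615/4, 24, 765/4]
after L2 α=1/3: [797/6, 37, 395/2]
after L3 α=1/6: [5047/36, 263/6, 2263/12]
after L4 α=4/5: [6199/180, 2663/30, 827/12]
after L5 α=4/5: [34279/900, 17063/150, 5147/60]
rounded: [38, 114, 86]

at x=0,y=1 over L1,L2,L3,L4,L5:
after L1 α=1/2: [11, 35, 55/2]
after L2 α=1/2: [60, 52, 147/4]
after L3 α=1/2: [109, 93/2, 699/8]
after L4 α=5/8: [417/8, 1389/16, 10657/64]
after L5 α=2/7: [3333/56, 13441/112, 72357/448]
rounded: [60, 120, 162]

(2,1) stack=L1,L2,L3,L4,L5; from [0,0,0]:
+L1 (α=1/6) → [47/6, 107/3, 199/6]
+L2 (α=1/2) → [503/12, 178/3, 919/12]
+L3 (α=1/2) → [1283/24, 865/6, 2395/24]
+L4 (α=2/3) → [2867/72, 973/18, 10075/72]
+L5 (α=1/2) → [12659/144, 1045/36, 17635/144]
rounded: [88, 29, 122]
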